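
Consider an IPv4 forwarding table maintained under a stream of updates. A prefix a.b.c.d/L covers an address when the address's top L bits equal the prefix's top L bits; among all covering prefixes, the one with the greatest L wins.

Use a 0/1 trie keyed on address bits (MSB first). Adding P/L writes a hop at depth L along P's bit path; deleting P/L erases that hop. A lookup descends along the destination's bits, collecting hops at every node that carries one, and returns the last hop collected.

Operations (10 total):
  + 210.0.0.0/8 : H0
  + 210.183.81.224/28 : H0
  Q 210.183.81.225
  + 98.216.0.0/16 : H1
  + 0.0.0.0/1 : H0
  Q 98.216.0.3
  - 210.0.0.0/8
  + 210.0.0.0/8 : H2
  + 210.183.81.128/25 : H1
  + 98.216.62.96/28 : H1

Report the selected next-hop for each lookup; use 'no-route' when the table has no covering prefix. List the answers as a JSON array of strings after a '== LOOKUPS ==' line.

Trace:
  + 210.0.0.0/8 (H0) depth=8
  + 210.183.81.224/28 (H0) depth=28
  ? 210.183.81.225  path d0:-→d1:-→d2:-→d3:-→d4:-→d5:-→d6:-→d7:-→d8:H0→d9:-→d10:-→d11:-→d12:-→d13:-→d14:-→d15:-→d16:-→d17:-→d18:-→d19:-→d20:-→d21:-→d22:-→d23:-→d24:-→d25:-→d26:-→d27:-→d28:H0  best=H0
  + 98.216.0.0/16 (H1) depth=16
  + 0.0.0.0/1 (H0) depth=1
  ? 98.216.0.3  path d0:-→d1:H0→d2:-→d3:-→d4:-→d5:-→d6:-→d7:-→d8:-→d9:-→d10:-→d11:-→d12:-→d13:-→d14:-→d15:-→d16:H1  best=H1
  - 210.0.0.0/8 clear@8
  + 210.0.0.0/8 (H2) depth=8
  + 210.183.81.128/25 (H1) depth=25
  + 98.216.62.96/28 (H1) depth=28

== LOOKUPS ==
["H0","H1"]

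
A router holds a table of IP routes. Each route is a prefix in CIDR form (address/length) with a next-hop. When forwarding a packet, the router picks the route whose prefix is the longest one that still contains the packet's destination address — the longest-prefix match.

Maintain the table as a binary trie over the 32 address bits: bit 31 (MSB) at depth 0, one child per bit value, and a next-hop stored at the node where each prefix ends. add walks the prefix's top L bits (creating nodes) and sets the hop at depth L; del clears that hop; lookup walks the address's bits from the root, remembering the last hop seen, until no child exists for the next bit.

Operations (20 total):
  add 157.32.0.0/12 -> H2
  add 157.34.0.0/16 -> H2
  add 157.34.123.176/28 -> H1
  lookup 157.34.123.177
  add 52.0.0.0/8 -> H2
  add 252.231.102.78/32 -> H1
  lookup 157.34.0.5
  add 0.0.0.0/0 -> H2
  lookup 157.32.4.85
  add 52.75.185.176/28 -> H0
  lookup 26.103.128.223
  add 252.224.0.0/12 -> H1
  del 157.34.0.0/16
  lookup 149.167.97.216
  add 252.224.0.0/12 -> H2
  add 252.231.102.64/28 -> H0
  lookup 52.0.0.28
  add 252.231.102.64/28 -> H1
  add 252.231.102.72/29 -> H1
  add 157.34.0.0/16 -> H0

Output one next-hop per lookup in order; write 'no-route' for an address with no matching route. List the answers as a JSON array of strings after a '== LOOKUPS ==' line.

Apply in order:
  add 157.32.0.0/12 -> H2 at depth 12
  add 157.34.0.0/16 -> H2 at depth 16
  add 157.34.123.176/28 -> H1 at depth 28
  lookup 157.34.123.177: bits 1001110100100010011110111011 walk d0:-→d1:-→d2:-→d3:-→d4:-→d5:-→d6:-→d7:-→d8:-→d9:-→d10:-→d11:-→d12:H2→d13:-→d14:-→d15:-→d16:H2→d17:-→d18:-→d19:-→d20:-→d21:-→d22:-→d23:-→d24:-→d25:-→d26:-→d27:-→d28:H1 -> H1
  add 52.0.0.0/8 -> H2 at depth 8
  add 252.231.102.78/32 -> H1 at depth 32
  lookup 157.34.0.5: bits 10011101001000100 walk d0:-→d1:-→d2:-→d3:-→d4:-→d5:-→d6:-→d7:-→d8:-→d9:-→d10:-→d11:-→d12:H2→d13:-→d14:-→d15:-→d16:H2→d17:- -> H2
  add 0.0.0.0/0 -> H2 at depth 0
  lookup 157.32.4.85: bits 10011101001000 walk d0:H2→d1:-→d2:-→d3:-→d4:-→d5:-→d6:-→d7:-→d8:-→d9:-→d10:-→d11:-→d12:H2→d13:-→d14:- -> H2
  add 52.75.185.176/28 -> H0 at depth 28
  lookup 26.103.128.223: bits 00 walk d0:H2→d1:-→d2:- -> H2
  add 252.224.0.0/12 -> H1 at depth 12
  del 157.34.0.0/16 (clear depth 16)
  lookup 149.167.97.216: bits 1001 walk d0:H2→d1:-→d2:-→d3:-→d4:- -> H2
  add 252.224.0.0/12 -> H2 at depth 12
  add 252.231.102.64/28 -> H0 at depth 28
  lookup 52.0.0.28: bits 001101000 walk d0:H2→d1:-→d2:-→d3:-→d4:-→d5:-→d6:-→d7:-→d8:H2→d9:- -> H2
  add 252.231.102.64/28 -> H1 at depth 28
  add 252.231.102.72/29 -> H1 at depth 29
  add 157.34.0.0/16 -> H0 at depth 16

== LOOKUPS ==
["H1","H2","H2","H2","H2","H2"]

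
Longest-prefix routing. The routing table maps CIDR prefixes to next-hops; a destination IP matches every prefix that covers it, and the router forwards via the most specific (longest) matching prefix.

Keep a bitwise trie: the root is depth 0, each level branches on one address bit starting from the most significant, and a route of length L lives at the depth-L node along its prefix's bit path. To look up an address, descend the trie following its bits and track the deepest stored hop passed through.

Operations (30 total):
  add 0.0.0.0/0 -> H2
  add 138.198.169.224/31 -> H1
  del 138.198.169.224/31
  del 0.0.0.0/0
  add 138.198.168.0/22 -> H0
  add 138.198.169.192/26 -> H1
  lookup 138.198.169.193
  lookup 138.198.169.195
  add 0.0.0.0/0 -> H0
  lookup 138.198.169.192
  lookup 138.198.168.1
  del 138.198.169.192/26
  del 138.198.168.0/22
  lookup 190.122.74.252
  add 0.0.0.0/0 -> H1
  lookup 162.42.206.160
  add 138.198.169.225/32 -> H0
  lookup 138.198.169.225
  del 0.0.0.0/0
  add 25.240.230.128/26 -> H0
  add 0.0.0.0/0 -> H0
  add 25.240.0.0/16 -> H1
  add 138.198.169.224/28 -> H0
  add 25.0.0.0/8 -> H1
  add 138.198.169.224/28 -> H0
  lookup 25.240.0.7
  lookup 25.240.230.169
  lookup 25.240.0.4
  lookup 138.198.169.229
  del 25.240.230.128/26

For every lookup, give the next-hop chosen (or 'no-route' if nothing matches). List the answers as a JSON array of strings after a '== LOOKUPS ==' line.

Trace:
  + 0.0.0.0/0 (H2) depth=0
  + 138.198.169.224/31 (H1) depth=31
  del 138.198.169.224/31 (clear depth 31)
  del 0.0.0.0/0 (clear depth 0)
  + 138.198.168.0/22 (H0) depth=22
  + 138.198.169.192/26 (H1) depth=26
  Q 138.198.169.193: descend 10001010110001101010100111 ; hops seen [H0,H1] ; pick H1
  Q 138.198.169.195: descend 10001010110001101010100111 ; hops seen [H0,H1] ; pick H1
  + 0.0.0.0/0 (H0) depth=0
  Q 138.198.169.192: descend 10001010110001101010100111 ; hops seen [H0,H0,H1] ; pick H1
  Q 138.198.168.1: descend 10001010110001101010100 ; hops seen [H0,H0] ; pick H0
  del 138.198.169.192/26 (clear depth 26)
  del 138.198.168.0/22 (clear depth 22)
  Q 190.122.74.252: descend 10 ; hops seen [H0] ; pick H0
  + 0.0.0.0/0 (H1) depth=0
  Q 162.42.206.160: descend 10 ; hops seen [H1] ; pick H1
  + 138.198.169.225/32 (H0) depth=32
  Q 138.198.169.225: descend 10001010110001101010100111100001 ; hops seen [H1,H0] ; pick H0
  del 0.0.0.0/0 (clear depth 0)
  + 25.240.230.128/26 (H0) depth=26
  + 0.0.0.0/0 (H0) depth=0
  + 25.240.0.0/16 (H1) depth=16
  + 138.198.169.224/28 (H0) depth=28
  + 25.0.0.0/8 (H1) depth=8
  + 138.198.169.224/28 (H0) depth=28
  Q 25.240.0.7: descend 0001100111110000 ; hops seen [H0,H1,H1] ; pick H1
  Q 25.240.230.169: descend 00011001111100001110011010 ; hops seen [H0,H1,H1,H0] ; pick H0
  Q 25.240.0.4: descend 0001100111110000 ; hops seen [H0,H1,H1] ; pick H1
  Q 138.198.169.229: descend 10001010110001101010100111100 ; hops seen [H0,H0] ; pick H0
  del 25.240.230.128/26 (clear depth 26)

== LOOKUPS ==
["H1","H1","H1","H0","H0","H1","H0","H1","H0","H1","H0"]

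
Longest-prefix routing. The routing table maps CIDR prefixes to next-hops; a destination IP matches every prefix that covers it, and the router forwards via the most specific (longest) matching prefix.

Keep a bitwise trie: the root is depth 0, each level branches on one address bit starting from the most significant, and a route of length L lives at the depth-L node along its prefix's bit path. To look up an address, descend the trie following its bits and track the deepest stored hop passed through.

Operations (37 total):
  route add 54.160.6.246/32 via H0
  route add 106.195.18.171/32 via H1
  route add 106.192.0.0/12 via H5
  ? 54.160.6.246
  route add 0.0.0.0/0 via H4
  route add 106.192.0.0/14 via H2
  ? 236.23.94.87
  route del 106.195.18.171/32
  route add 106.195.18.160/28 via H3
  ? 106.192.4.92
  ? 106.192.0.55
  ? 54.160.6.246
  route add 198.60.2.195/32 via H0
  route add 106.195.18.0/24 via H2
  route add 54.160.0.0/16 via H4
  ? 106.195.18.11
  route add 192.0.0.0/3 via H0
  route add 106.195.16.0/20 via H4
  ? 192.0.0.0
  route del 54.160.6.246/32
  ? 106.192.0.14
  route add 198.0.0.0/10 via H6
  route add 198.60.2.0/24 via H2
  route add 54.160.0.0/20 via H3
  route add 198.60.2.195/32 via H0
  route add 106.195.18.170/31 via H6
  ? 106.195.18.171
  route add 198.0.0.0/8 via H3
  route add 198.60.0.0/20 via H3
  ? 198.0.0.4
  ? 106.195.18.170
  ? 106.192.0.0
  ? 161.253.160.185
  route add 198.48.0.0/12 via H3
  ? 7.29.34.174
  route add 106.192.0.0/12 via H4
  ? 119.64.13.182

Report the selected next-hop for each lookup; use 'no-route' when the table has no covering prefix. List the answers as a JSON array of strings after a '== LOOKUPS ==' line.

Trace:
  + 54.160.6.246/32 (H0) depth=32
  + 106.195.18.171/32 (H1) depth=32
  + 106.192.0.0/12 (H5) depth=12
  ? 54.160.6.246  path d0:-→d1:-→d2:-→d3:-→d4:-→d5:-→d6:-→d7:-→d8:-→d9:-→d10:-→d11:-→d12:-→d13:-→d14:-→d15:-→d16:-→d17:-→d18:-→d19:-→d20:-→d21:-→d22:-→d23:-→d24:-→d25:-→d26:-→d27:-→d28:-→d29:-→d30:-→d31:-→d32:H0  best=H0
  + 0.0.0.0/0 (H4) depth=0
  + 106.192.0.0/14 (H2) depth=14
  ? 236.23.94.87  path d0:H4  best=H4
  - 106.195.18.171/32 clear@32
  + 106.195.18.160/28 (H3) depth=28
  ? 106.192.4.92  path d0:H4→d1:-→d2:-→d3:-→d4:-→d5:-→d6:-→d7:-→d8:-→d9:-→d10:-→d11:-→d12:H5→d13:-→d14:H2  best=H2
  ? 106.192.0.55  path d0:H4→d1:-→d2:-→d3:-→d4:-→d5:-→d6:-→d7:-→d8:-→d9:-→d10:-→d11:-→d12:H5→d13:-→d14:H2  best=H2
  ? 54.160.6.246  path d0:H4→d1:-→d2:-→d3:-→d4:-→d5:-→d6:-→d7:-→d8:-→d9:-→d10:-→d11:-→d12:-→d13:-→d14:-→d15:-→d16:-→d17:-→d18:-→d19:-→d20:-→d21:-→d22:-→d23:-→d24:-→d25:-→d26:-→d27:-→d28:-→d29:-→d30:-→d31:-→d32:H0  best=H0
  + 198.60.2.195/32 (H0) depth=32
  + 106.195.18.0/24 (H2) depth=24
  + 54.160.0.0/16 (H4) depth=16
  ? 106.195.18.11  path d0:H4→d1:-→d2:-→d3:-→d4:-→d5:-→d6:-→d7:-→d8:-→d9:-→d10:-→d11:-→d12:H5→d13:-→d14:H2→d15:-→d16:-→d17:-→d18:-→d19:-→d20:-→d21:-→d22:-→d23:-→d24:H2  best=H2
  + 192.0.0.0/3 (H0) depth=3
  + 106.195.16.0/20 (H4) depth=20
  ? 192.0.0.0  path d0:H4→d1:-→d2:-→d3:H0→d4:-→d5:-  best=H0
  - 54.160.6.246/32 clear@32
  ? 106.192.0.14  path d0:H4→d1:-→d2:-→d3:-→d4:-→d5:-→d6:-→d7:-→d8:-→d9:-→d10:-→d11:-→d12:H5→d13:-→d14:H2  best=H2
  + 198.0.0.0/10 (H6) depth=10
  + 198.60.2.0/24 (H2) depth=24
  + 54.160.0.0/20 (H3) depth=20
  + 198.60.2.195/32 (H0) depth=32
  + 106.195.18.170/31 (H6) depth=31
  ? 106.195.18.171  path d0:H4→d1:-→d2:-→d3:-→d4:-→d5:-→d6:-→d7:-→d8:-→d9:-→d10:-→d11:-→d12:H5→d13:-→d14:H2→d15:-→d16:-→d17:-→d18:-→d19:-→d20:H4→d21:-→d22:-→d23:-→d24:H2→d25:-→d26:-→d27:-→d28:H3→d29:-→d30:-→d31:H6→d32:-  best=H6
  + 198.0.0.0/8 (H3) depth=8
  + 198.60.0.0/20 (H3) depth=20
  ? 198.0.0.4  path d0:H4→d1:-→d2:-→d3:H0→d4:-→d5:-→d6:-→d7:-→d8:H3→d9:-→d10:H6  best=H6
  ? 106.195.18.170  path d0:H4→d1:-→d2:-→d3:-→d4:-→d5:-→d6:-→d7:-→d8:-→d9:-→d10:-→d11:-→d12:H5→d13:-→d14:H2→d15:-→d16:-→d17:-→d18:-→d19:-→d20:H4→d21:-→d22:-→d23:-→d24:H2→d25:-→d26:-→d27:-→d28:H3→d29:-→d30:-→d31:H6  best=H6
  ? 106.192.0.0  path d0:H4→d1:-→d2:-→d3:-→d4:-→d5:-→d6:-→d7:-→d8:-→d9:-→d10:-→d11:-→d12:H5→d13:-→d14:H2  best=H2
  ? 161.253.160.185  path d0:H4→d1:-  best=H4
  + 198.48.0.0/12 (H3) depth=12
  ? 7.29.34.174  path d0:H4→d1:-→d2:-  best=H4
  + 106.192.0.0/12 (H4) depth=12
  ? 119.64.13.182  path d0:H4→d1:-→d2:-→d3:-  best=H4

== LOOKUPS ==
["H0","H4","H2","H2","H0","H2","H0","H2","H6","H6","H6","H2","H4","H4","H4"]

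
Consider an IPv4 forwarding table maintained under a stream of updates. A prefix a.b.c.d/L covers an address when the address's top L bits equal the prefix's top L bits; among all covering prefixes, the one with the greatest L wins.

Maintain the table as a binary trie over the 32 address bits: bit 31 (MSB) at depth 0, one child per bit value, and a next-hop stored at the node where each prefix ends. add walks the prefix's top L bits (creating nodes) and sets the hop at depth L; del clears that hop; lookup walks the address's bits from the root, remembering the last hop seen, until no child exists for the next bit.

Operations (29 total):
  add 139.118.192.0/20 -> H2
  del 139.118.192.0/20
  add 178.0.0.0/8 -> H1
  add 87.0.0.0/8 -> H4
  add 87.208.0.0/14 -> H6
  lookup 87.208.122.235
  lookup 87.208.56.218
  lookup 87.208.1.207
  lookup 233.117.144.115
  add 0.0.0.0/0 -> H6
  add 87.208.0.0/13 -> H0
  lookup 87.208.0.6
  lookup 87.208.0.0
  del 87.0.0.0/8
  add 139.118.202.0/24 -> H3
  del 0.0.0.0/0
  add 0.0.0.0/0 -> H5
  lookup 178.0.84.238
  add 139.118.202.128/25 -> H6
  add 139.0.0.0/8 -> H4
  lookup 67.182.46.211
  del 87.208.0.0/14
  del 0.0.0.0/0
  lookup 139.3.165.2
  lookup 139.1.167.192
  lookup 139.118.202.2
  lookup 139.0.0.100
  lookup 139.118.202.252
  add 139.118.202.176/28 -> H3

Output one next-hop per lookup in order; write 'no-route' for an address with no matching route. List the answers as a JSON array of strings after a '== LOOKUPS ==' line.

Trace:
  add 139.118.192.0/20 -> H2 at depth 20
  - 139.118.192.0/20 clear@20
  add 178.0.0.0/8 -> H1 at depth 8
  add 87.0.0.0/8 -> H4 at depth 8
  add 87.208.0.0/14 -> H6 at depth 14
  ? 87.208.122.235  path d0:-→d1:-→d2:-→d3:-→d4:-→d5:-→d6:-→d7:-→d8:H4→d9:-→d10:-→d11:-→d12:-→d13:-→d14:H6  best=H6
  ? 87.208.56.218  path d0:-→d1:-→d2:-→d3:-→d4:-→d5:-→d6:-→d7:-→d8:H4→d9:-→d10:-→d11:-→d12:-→d13:-→d14:H6  best=H6
  ? 87.208.1.207  path d0:-→d1:-→d2:-→d3:-→d4:-→d5:-→d6:-→d7:-→d8:H4→d9:-→d10:-→d11:-→d12:-→d13:-→d14:H6  best=H6
  ? 233.117.144.115  path d0:-→d1:-  best=no-route
  add 0.0.0.0/0 -> H6 at depth 0
  add 87.208.0.0/13 -> H0 at depth 13
  ? 87.208.0.6  path d0:H6→d1:-→d2:-→d3:-→d4:-→d5:-→d6:-→d7:-→d8:H4→d9:-→d10:-→d11:-→d12:-→d13:H0→d14:H6  best=H6
  ? 87.208.0.0  path d0:H6→d1:-→d2:-→d3:-→d4:-→d5:-→d6:-→d7:-→d8:H4→d9:-→d10:-→d11:-→d12:-→d13:H0→d14:H6  best=H6
  - 87.0.0.0/8 clear@8
  add 139.118.202.0/24 -> H3 at depth 24
  - 0.0.0.0/0 clear@0
  add 0.0.0.0/0 -> H5 at depth 0
  ? 178.0.84.238  path d0:H5→d1:-→d2:-→d3:-→d4:-→d5:-→d6:-→d7:-→d8:H1  best=H1
  add 139.118.202.128/25 -> H6 at depth 25
  add 139.0.0.0/8 -> H4 at depth 8
  ? 67.182.46.211  path d0:H5→d1:-→d2:-→d3:-  best=H5
  - 87.208.0.0/14 clear@14
  - 0.0.0.0/0 clear@0
  ? 139.3.165.2  path d0:-→d1:-→d2:-→d3:-→d4:-→d5:-→d6:-→d7:-→d8:H4→d9:-  best=H4
  ? 139.1.167.192  path d0:-→d1:-→d2:-→d3:-→d4:-→d5:-→d6:-→d7:-→d8:H4→d9:-  best=H4
  ? 139.118.202.2  path d0:-→d1:-→d2:-→d3:-→d4:-→d5:-→d6:-→d7:-→d8:H4→d9:-→d10:-→d11:-→d12:-→d13:-→d14:-→d15:-→d16:-→d17:-→d18:-→d19:-→d20:-→d21:-→d22:-→d23:-→d24:H3  best=H3
  ? 139.0.0.100  path d0:-→d1:-→d2:-→d3:-→d4:-→d5:-→d6:-→d7:-→d8:H4→d9:-  best=H4
  ? 139.118.202.252  path d0:-→d1:-→d2:-→d3:-→d4:-→d5:-→d6:-→d7:-→d8:H4→d9:-→d10:-→d11:-→d12:-→d13:-→d14:-→d15:-→d16:-→d17:-→d18:-→d19:-→d20:-→d21:-→d22:-→d23:-→d24:H3→d25:H6  best=H6
  add 139.118.202.176/28 -> H3 at depth 28

== LOOKUPS ==
["H6","H6","H6","no-route","H6","H6","H1","H5","H4","H4","H3","H4","H6"]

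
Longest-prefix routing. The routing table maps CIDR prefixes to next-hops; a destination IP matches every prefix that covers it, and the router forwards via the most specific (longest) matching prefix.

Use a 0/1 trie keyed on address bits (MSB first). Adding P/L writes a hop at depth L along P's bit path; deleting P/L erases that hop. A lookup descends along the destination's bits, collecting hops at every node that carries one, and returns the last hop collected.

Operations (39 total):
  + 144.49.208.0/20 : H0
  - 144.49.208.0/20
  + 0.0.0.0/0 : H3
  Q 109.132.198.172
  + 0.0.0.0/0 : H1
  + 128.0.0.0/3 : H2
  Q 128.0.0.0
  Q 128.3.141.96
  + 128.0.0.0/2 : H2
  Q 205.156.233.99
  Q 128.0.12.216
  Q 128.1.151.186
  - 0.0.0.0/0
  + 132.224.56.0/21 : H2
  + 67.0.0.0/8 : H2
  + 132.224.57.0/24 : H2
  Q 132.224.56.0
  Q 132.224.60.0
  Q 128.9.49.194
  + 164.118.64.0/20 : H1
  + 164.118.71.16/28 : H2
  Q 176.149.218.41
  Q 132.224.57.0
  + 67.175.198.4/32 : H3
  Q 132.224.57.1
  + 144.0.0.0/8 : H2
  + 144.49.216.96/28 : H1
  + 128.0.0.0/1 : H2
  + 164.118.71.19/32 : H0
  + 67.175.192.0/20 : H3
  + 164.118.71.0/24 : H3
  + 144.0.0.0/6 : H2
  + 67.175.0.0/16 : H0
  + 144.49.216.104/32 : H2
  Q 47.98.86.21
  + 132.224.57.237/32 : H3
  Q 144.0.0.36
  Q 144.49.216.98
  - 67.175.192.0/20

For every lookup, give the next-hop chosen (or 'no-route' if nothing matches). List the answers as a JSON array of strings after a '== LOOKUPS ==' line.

Trace:
  + 144.49.208.0/20 (H0) depth=20
  del 144.49.208.0/20 (clear depth 20)
  + 0.0.0.0/0 (H3) depth=0
  ? 109.132.198.172  path d0:H3  best=H3
  + 0.0.0.0/0 (H1) depth=0
  + 128.0.0.0/3 (H2) depth=3
  ? 128.0.0.0  path d0:H1→d1:-→d2:-→d3:H2  best=H2
  ? 128.3.141.96  path d0:H1→d1:-→d2:-→d3:H2  best=H2
  + 128.0.0.0/2 (H2) depth=2
  ? 205.156.233.99  path d0:H1→d1:-  best=H1
  ? 128.0.12.216  path d0:H1→d1:-→d2:H2→d3:H2  best=H2
  ? 128.1.151.186  path d0:H1→d1:-→d2:H2→d3:H2  best=H2
  del 0.0.0.0/0 (clear depth 0)
  + 132.224.56.0/21 (H2) depth=21
  + 67.0.0.0/8 (H2) depth=8
  + 132.224.57.0/24 (H2) depth=24
  ? 132.224.56.0  path d0:-→d1:-→d2:H2→d3:H2→d4:-→d5:-→d6:-→d7:-→d8:-→d9:-→d10:-→d11:-→d12:-→d13:-→d14:-→d15:-→d16:-→d17:-→d18:-→d19:-→d20:-→d21:H2→d22:-→d23:-  best=H2
  ? 132.224.60.0  path d0:-→d1:-→d2:H2→d3:H2→d4:-→d5:-→d6:-→d7:-→d8:-→d9:-→d10:-→d11:-→d12:-→d13:-→d14:-→d15:-→d16:-→d17:-→d18:-→d19:-→d20:-→d21:H2  best=H2
  ? 128.9.49.194  path d0:-→d1:-→d2:H2→d3:H2→d4:-→d5:-  best=H2
  + 164.118.64.0/20 (H1) depth=20
  + 164.118.71.16/28 (H2) depth=28
  ? 176.149.218.41  path d0:-→d1:-→d2:H2→d3:-  best=H2
  ? 132.224.57.0  path d0:-→d1:-→d2:H2→d3:H2→d4:-→d5:-→d6:-→d7:-→d8:-→d9:-→d10:-→d11:-→d12:-→d13:-→d14:-→d15:-→d16:-→d17:-→d18:-→d19:-→d20:-→d21:H2→d22:-→d23:-→d24:H2  best=H2
  + 67.175.198.4/32 (H3) depth=32
  ? 132.224.57.1  path d0:-→d1:-→d2:H2→d3:H2→d4:-→d5:-→d6:-→d7:-→d8:-→d9:-→d10:-→d11:-→d12:-→d13:-→d14:-→d15:-→d16:-→d17:-→d18:-→d19:-→d20:-→d21:H2→d22:-→d23:-→d24:H2  best=H2
  + 144.0.0.0/8 (H2) depth=8
  + 144.49.216.96/28 (H1) depth=28
  + 128.0.0.0/1 (H2) depth=1
  + 164.118.71.19/32 (H0) depth=32
  + 67.175.192.0/20 (H3) depth=20
  + 164.118.71.0/24 (H3) depth=24
  + 144.0.0.0/6 (H2) depth=6
  + 67.175.0.0/16 (H0) depth=16
  + 144.49.216.104/32 (H2) depth=32
  ? 47.98.86.21  path d0:-→d1:-  best=no-route
  + 132.224.57.237/32 (H3) depth=32
  ? 144.0.0.36  path d0:-→d1:H2→d2:H2→d3:H2→d4:-→d5:-→d6:H2→d7:-→d8:H2→d9:-→d10:-  best=H2
  ? 144.49.216.98  path d0:-→d1:H2→d2:H2→d3:H2→d4:-→d5:-→d6:H2→d7:-→d8:H2→d9:-→d10:-→d11:-→d12:-→d13:-→d14:-→d15:-→d16:-→d17:-→d18:-→d19:-→d20:-→d21:-→d22:-→d23:-→d24:-→d25:-→d26:-→d27:-→d28:H1  best=H1
  del 67.175.192.0/20 (clear depth 20)

== LOOKUPS ==
["H3","H2","H2","H1","H2","H2","H2","H2","H2","H2","H2","H2","no-route","H2","H1"]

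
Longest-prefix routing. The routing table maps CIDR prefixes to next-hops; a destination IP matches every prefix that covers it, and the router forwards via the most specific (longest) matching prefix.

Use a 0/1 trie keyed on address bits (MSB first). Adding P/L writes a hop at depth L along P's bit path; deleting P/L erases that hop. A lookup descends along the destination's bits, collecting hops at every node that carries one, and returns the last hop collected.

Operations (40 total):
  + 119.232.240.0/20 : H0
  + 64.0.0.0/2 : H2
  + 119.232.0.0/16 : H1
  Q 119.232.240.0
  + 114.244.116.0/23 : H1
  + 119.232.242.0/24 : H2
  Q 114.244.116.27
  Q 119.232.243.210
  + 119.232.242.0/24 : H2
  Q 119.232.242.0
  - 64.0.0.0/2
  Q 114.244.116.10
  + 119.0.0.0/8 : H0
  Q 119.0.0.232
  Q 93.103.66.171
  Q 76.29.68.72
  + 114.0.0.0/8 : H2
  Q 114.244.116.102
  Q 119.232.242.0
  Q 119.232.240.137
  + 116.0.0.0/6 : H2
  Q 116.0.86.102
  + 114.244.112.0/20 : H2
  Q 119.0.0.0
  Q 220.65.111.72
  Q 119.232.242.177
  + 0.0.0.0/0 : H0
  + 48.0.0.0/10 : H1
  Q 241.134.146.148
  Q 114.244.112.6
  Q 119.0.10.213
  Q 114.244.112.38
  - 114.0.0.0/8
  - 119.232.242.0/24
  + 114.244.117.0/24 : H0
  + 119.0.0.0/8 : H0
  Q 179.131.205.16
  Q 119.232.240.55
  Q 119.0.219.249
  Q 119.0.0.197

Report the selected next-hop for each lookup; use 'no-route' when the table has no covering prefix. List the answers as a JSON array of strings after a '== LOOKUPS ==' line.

Process each operation:
  add 119.232.240.0/20 -> H0 at depth 20
  add 64.0.0.0/2 -> H2 at depth 2
  add 119.232.0.0/16 -> H1 at depth 16
  ? 119.232.240.0  path d0:-→d1:-→d2:H2→d3:-→d4:-→d5:-→d6:-→d7:-→d8:-→d9:-→d10:-→d11:-→d12:-→d13:-→d14:-→d15:-→d16:H1→d17:-→d18:-→d19:-→d20:H0  best=H0
  add 114.244.116.0/23 -> H1 at depth 23
  add 119.232.242.0/24 -> H2 at depth 24
  ? 114.244.116.27  path d0:-→d1:-→d2:H2→d3:-→d4:-→d5:-→d6:-→d7:-→d8:-→d9:-→d10:-→d11:-→d12:-→d13:-→d14:-→d15:-→d16:-→d17:-→d18:-→d19:-→d20:-→d21:-→d22:-→d23:H1  best=H1
  ? 119.232.243.210  path d0:-→d1:-→d2:H2→d3:-→d4:-→d5:-→d6:-→d7:-→d8:-→d9:-→d10:-→d11:-→d12:-→d13:-→d14:-→d15:-→d16:H1→d17:-→d18:-→d19:-→d20:H0→d21:-→d22:-→d23:-  best=H0
  add 119.232.242.0/24 -> H2 at depth 24
  ? 119.232.242.0  path d0:-→d1:-→d2:H2→d3:-→d4:-→d5:-→d6:-→d7:-→d8:-→d9:-→d10:-→d11:-→d12:-→d13:-→d14:-→d15:-→d16:H1→d17:-→d18:-→d19:-→d20:H0→d21:-→d22:-→d23:-→d24:H2  best=H2
  del 64.0.0.0/2 (clear depth 2)
  ? 114.244.116.10  path d0:-→d1:-→d2:-→d3:-→d4:-→d5:-→d6:-→d7:-→d8:-→d9:-→d10:-→d11:-→d12:-→d13:-→d14:-→d15:-→d16:-→d17:-→d18:-→d19:-→d20:-→d21:-→d22:-→d23:H1  best=H1
  add 119.0.0.0/8 -> H0 at depth 8
  ? 119.0.0.232  path d0:-→d1:-→d2:-→d3:-→d4:-→d5:-→d6:-→d7:-→d8:H0  best=H0
  ? 93.103.66.171  path d0:-→d1:-→d2:-  best=no-route
  ? 76.29.68.72  path d0:-→d1:-→d2:-  best=no-route
  add 114.0.0.0/8 -> H2 at depth 8
  ? 114.244.116.102  path d0:-→d1:-→d2:-→d3:-→d4:-→d5:-→d6:-→d7:-→d8:H2→d9:-→d10:-→d11:-→d12:-→d13:-→d14:-→d15:-→d16:-→d17:-→d18:-→d19:-→d20:-→d21:-→d22:-→d23:H1  best=H1
  ? 119.232.242.0  path d0:-→d1:-→d2:-→d3:-→d4:-→d5:-→d6:-→d7:-→d8:H0→d9:-→d10:-→d11:-→d12:-→d13:-→d14:-→d15:-→d16:H1→d17:-→d18:-→d19:-→d20:H0→d21:-→d22:-→d23:-→d24:H2  best=H2
  ? 119.232.240.137  path d0:-→d1:-→d2:-→d3:-→d4:-→d5:-→d6:-→d7:-→d8:H0→d9:-→d10:-→d11:-→d12:-→d13:-→d14:-→d15:-→d16:H1→d17:-→d18:-→d19:-→d20:H0→d21:-→d22:-  best=H0
  add 116.0.0.0/6 -> H2 at depth 6
  ? 116.0.86.102  path d0:-→d1:-→d2:-→d3:-→d4:-→d5:-→d6:H2  best=H2
  add 114.244.112.0/20 -> H2 at depth 20
  ? 119.0.0.0  path d0:-→d1:-→d2:-→d3:-→d4:-→d5:-→d6:H2→d7:-→d8:H0  best=H0
  ? 220.65.111.72  path d0:-  best=no-route
  ? 119.232.242.177  path d0:-→d1:-→d2:-→d3:-→d4:-→d5:-→d6:H2→d7:-→d8:H0→d9:-→d10:-→d11:-→d12:-→d13:-→d14:-→d15:-→d16:H1→d17:-→d18:-→d19:-→d20:H0→d21:-→d22:-→d23:-→d24:H2  best=H2
  add 0.0.0.0/0 -> H0 at depth 0
  add 48.0.0.0/10 -> H1 at depth 10
  ? 241.134.146.148  path d0:H0  best=H0
  ? 114.244.112.6  path d0:H0→d1:-→d2:-→d3:-→d4:-→d5:-→d6:-→d7:-→d8:H2→d9:-→d10:-→d11:-→d12:-→d13:-→d14:-→d15:-→d16:-→d17:-→d18:-→d19:-→d20:H2→d21:-  best=H2
  ? 119.0.10.213  path d0:H0→d1:-→d2:-→d3:-→d4:-→d5:-→d6:H2→d7:-→d8:H0  best=H0
  ? 114.244.112.38  path d0:H0→d1:-→d2:-→d3:-→d4:-→d5:-→d6:-→d7:-→d8:H2→d9:-→d10:-→d11:-→d12:-→d13:-→d14:-→d15:-→d16:-→d17:-→d18:-→d19:-→d20:H2→d21:-  best=H2
  del 114.0.0.0/8 (clear depth 8)
  del 119.232.242.0/24 (clear depth 24)
  add 114.244.117.0/24 -> H0 at depth 24
  add 119.0.0.0/8 -> H0 at depth 8
  ? 179.131.205.16  path d0:H0  best=H0
  ? 119.232.240.55  path d0:H0→d1:-→d2:-→d3:-→d4:-→d5:-→d6:H2→d7:-→d8:H0→d9:-→d10:-→d11:-→d12:-→d13:-→d14:-→d15:-→d16:H1→d17:-→d18:-→d19:-→d20:H0→d21:-→d22:-  best=H0
  ? 119.0.219.249  path d0:H0→d1:-→d2:-→d3:-→d4:-→d5:-→d6:H2→d7:-→d8:H0  best=H0
  ? 119.0.0.197  path d0:H0→d1:-→d2:-→d3:-→d4:-→d5:-→d6:H2→d7:-→d8:H0  best=H0

== LOOKUPS ==
["H0","H1","H0","H2","H1","H0","no-route","no-route","H1","H2","H0","H2","H0","no-route","H2","H0","H2","H0","H2","H0","H0","H0","H0"]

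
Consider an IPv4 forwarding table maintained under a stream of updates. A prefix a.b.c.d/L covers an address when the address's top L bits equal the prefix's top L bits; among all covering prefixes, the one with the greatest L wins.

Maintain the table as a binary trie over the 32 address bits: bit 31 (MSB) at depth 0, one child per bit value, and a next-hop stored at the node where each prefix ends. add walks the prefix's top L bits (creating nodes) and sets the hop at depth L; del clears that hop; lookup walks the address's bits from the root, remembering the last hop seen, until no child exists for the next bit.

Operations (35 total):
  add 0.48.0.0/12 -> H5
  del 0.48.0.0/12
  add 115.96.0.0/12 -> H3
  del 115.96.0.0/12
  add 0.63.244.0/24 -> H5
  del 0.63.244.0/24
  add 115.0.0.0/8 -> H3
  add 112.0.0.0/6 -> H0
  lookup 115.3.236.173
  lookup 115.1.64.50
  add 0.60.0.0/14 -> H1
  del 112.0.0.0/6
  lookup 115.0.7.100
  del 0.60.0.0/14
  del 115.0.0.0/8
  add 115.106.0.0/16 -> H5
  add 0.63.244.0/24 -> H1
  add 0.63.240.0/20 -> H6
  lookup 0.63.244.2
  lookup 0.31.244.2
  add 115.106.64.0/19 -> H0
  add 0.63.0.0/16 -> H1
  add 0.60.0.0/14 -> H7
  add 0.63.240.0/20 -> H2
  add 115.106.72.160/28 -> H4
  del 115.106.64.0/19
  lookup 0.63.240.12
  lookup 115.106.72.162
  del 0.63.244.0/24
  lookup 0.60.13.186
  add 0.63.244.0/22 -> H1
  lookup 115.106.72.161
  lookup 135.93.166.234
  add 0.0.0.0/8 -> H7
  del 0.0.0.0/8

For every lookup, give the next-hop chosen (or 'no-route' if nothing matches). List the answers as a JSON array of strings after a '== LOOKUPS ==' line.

Apply in order:
  + 0.48.0.0/12 (H5) depth=12
  - 0.48.0.0/12 clear@12
  + 115.96.0.0/12 (H3) depth=12
  - 115.96.0.0/12 clear@12
  + 0.63.244.0/24 (H5) depth=24
  - 0.63.244.0/24 clear@24
  + 115.0.0.0/8 (H3) depth=8
  + 112.0.0.0/6 (H0) depth=6
  Q 115.3.236.173: descend 011100110 ; hops seen [H0,H3] ; pick H3
  Q 115.1.64.50: descend 011100110 ; hops seen [H0,H3] ; pick H3
  + 0.60.0.0/14 (H1) depth=14
  - 112.0.0.0/6 clear@6
  Q 115.0.7.100: descend 011100110 ; hops seen [H3] ; pick H3
  - 0.60.0.0/14 clear@14
  - 115.0.0.0/8 clear@8
  + 115.106.0.0/16 (H5) depth=16
  + 0.63.244.0/24 (H1) depth=24
  + 0.63.240.0/20 (H6) depth=20
  Q 0.63.244.2: descend 000000000011111111110100 ; hops seen [H6,H1] ; pick H1
  Q 0.31.244.2: descend 0000000000 ; hops seen [∅] ; pick no-route
  + 115.106.64.0/19 (H0) depth=19
  + 0.63.0.0/16 (H1) depth=16
  + 0.60.0.0/14 (H7) depth=14
  + 0.63.240.0/20 (H2) depth=20
  + 115.106.72.160/28 (H4) depth=28
  - 115.106.64.0/19 clear@19
  Q 0.63.240.12: descend 000000000011111111110 ; hops seen [H7,H1,H2] ; pick H2
  Q 115.106.72.162: descend 0111001101101010010010001010 ; hops seen [H5,H4] ; pick H4
  - 0.63.244.0/24 clear@24
  Q 0.60.13.186: descend 00000000001111 ; hops seen [H7] ; pick H7
  + 0.63.244.0/22 (H1) depth=22
  Q 115.106.72.161: descend 0111001101101010010010001010 ; hops seen [H5,H4] ; pick H4
  Q 135.93.166.234: descend ε ; hops seen [∅] ; pick no-route
  + 0.0.0.0/8 (H7) depth=8
  - 0.0.0.0/8 clear@8

== LOOKUPS ==
["H3","H3","H3","H1","no-route","H2","H4","H7","H4","no-route"]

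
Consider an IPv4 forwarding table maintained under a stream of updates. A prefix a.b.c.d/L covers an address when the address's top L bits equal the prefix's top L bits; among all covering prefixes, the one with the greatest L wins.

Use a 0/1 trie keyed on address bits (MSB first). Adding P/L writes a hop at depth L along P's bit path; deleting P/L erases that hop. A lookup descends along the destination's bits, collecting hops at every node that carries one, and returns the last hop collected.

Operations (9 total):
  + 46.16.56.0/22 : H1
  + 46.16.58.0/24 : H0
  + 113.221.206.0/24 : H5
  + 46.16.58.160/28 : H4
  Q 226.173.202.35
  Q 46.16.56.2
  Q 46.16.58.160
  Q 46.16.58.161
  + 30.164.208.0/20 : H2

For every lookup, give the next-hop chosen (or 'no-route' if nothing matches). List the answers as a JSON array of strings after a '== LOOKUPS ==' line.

Apply in order:
  + 46.16.56.0/22 (H1) depth=22
  + 46.16.58.0/24 (H0) depth=24
  + 113.221.206.0/24 (H5) depth=24
  + 46.16.58.160/28 (H4) depth=28
  ? 226.173.202.35  path d0:-  best=no-route
  ? 46.16.56.2  path d0:-→d1:-→d2:-→d3:-→d4:-→d5:-→d6:-→d7:-→d8:-→d9:-→d10:-→d11:-→d12:-→d13:-→d14:-→d15:-→d16:-→d17:-→d18:-→d19:-→d20:-→d21:-→d22:H1  best=H1
  ? 46.16.58.160  path d0:-→d1:-→d2:-→d3:-→d4:-→d5:-→d6:-→d7:-→d8:-→d9:-→d10:-→d11:-→d12:-→d13:-→d14:-→d15:-→d16:-→d17:-→d18:-→d19:-→d20:-→d21:-→d22:H1→d23:-→d24:H0→d25:-→d26:-→d27:-→d28:H4  best=H4
  ? 46.16.58.161  path d0:-→d1:-→d2:-→d3:-→d4:-→d5:-→d6:-→d7:-→d8:-→d9:-→d10:-→d11:-→d12:-→d13:-→d14:-→d15:-→d16:-→d17:-→d18:-→d19:-→d20:-→d21:-→d22:H1→d23:-→d24:H0→d25:-→d26:-→d27:-→d28:H4  best=H4
  + 30.164.208.0/20 (H2) depth=20

== LOOKUPS ==
["no-route","H1","H4","H4"]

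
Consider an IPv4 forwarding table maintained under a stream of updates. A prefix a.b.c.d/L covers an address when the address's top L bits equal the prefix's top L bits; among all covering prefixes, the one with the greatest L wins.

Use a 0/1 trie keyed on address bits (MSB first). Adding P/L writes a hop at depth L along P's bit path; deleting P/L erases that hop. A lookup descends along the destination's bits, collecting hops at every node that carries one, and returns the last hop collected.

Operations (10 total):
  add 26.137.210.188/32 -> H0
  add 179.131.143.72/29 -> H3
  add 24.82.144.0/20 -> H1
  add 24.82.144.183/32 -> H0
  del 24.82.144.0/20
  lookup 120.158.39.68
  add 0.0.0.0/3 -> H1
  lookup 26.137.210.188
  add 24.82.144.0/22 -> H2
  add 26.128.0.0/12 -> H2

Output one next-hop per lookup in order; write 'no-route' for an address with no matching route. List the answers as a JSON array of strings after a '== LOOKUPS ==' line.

Process each operation:
  add 26.137.210.188/32 -> H0 at depth 32
  add 179.131.143.72/29 -> H3 at depth 29
  add 24.82.144.0/20 -> H1 at depth 20
  add 24.82.144.183/32 -> H0 at depth 32
  - 24.82.144.0/20 clear@20
  Q 120.158.39.68: descend 0 ; hops seen [∅] ; pick no-route
  add 0.0.0.0/3 -> H1 at depth 3
  Q 26.137.210.188: descend 00011010100010011101001010111100 ; hops seen [H1,H0] ; pick H0
  add 24.82.144.0/22 -> H2 at depth 22
  add 26.128.0.0/12 -> H2 at depth 12

== LOOKUPS ==
["no-route","H0"]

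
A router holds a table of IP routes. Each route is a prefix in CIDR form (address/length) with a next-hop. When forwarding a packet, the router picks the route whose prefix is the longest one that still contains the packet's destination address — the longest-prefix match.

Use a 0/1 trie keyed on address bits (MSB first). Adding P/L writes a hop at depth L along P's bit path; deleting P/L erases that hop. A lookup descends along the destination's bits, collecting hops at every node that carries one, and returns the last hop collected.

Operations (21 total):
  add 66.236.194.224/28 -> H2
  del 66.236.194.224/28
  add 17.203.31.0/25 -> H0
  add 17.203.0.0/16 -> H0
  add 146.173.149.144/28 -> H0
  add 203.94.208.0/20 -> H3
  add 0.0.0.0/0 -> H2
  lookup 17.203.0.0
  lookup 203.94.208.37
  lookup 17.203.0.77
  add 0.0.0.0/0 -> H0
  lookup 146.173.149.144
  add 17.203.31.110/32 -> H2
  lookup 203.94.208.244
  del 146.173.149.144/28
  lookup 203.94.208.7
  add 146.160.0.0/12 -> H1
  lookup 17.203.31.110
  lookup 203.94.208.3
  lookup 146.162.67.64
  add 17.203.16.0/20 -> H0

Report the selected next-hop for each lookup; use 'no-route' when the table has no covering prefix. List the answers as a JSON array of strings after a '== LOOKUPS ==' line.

Process each operation:
  add 66.236.194.224/28 -> H2 at depth 28
  del 66.236.194.224/28 (clear depth 28)
  add 17.203.31.0/25 -> H0 at depth 25
  add 17.203.0.0/16 -> H0 at depth 16
  add 146.173.149.144/28 -> H0 at depth 28
  add 203.94.208.0/20 -> H3 at depth 20
  add 0.0.0.0/0 -> H2 at depth 0
  lookup 17.203.0.0: bits 0001000111001011000 walk d0:H2→d1:-→d2:-→d3:-→d4:-→d5:-→d6:-→d7:-→d8:-→d9:-→d10:-→d11:-→d12:-→d13:-→d14:-→d15:-→d16:H0→d17:-→d18:-→d19:- -> H0
  lookup 203.94.208.37: bits 11001011010111101101 walk d0:H2→d1:-→d2:-→d3:-→d4:-→d5:-→d6:-→d7:-→d8:-→d9:-→d10:-→d11:-→d12:-→d13:-→d14:-→d15:-→d16:-→d17:-→d18:-→d19:-→d20:H3 -> H3
  lookup 17.203.0.77: bits 0001000111001011000 walk d0:H2→d1:-→d2:-→d3:-→d4:-→d5:-→d6:-→d7:-→d8:-→d9:-→d10:-→d11:-→d12:-→d13:-→d14:-→d15:-→d16:H0→d17:-→d18:-→d19:- -> H0
  add 0.0.0.0/0 -> H0 at depth 0
  lookup 146.173.149.144: bits 1001001010101101100101011001 walk d0:H0→d1:-→d2:-→d3:-→d4:-→d5:-→d6:-→d7:-→d8:-→d9:-→d10:-→d11:-→d12:-→d13:-→d14:-→d15:-→d16:-→d17:-→d18:-→d19:-→d20:-→d21:-→d22:-→d23:-→d24:-→d25:-→d26:-→d27:-→d28:H0 -> H0
  add 17.203.31.110/32 -> H2 at depth 32
  lookup 203.94.208.244: bits 11001011010111101101 walk d0:H0→d1:-→d2:-→d3:-→d4:-→d5:-→d6:-→d7:-→d8:-→d9:-→d10:-→d11:-→d12:-→d13:-→d14:-→d15:-→d16:-→d17:-→d18:-→d19:-→d20:H3 -> H3
  del 146.173.149.144/28 (clear depth 28)
  lookup 203.94.208.7: bits 11001011010111101101 walk d0:H0→d1:-→d2:-→d3:-→d4:-→d5:-→d6:-→d7:-→d8:-→d9:-→d10:-→d11:-→d12:-→d13:-→d14:-→d15:-→d16:-→d17:-→d18:-→d19:-→d20:H3 -> H3
  add 146.160.0.0/12 -> H1 at depth 12
  lookup 17.203.31.110: bits 00010001110010110001111101101110 walk d0:H0→d1:-→d2:-→d3:-→d4:-→d5:-→d6:-→d7:-→d8:-→d9:-→d10:-→d11:-→d12:-→d13:-→d14:-→d15:-→d16:H0→d17:-→d18:-→d19:-→d20:-→d21:-→d22:-→d23:-→d24:-→d25:H0→d26:-→d27:-→d28:-→d29:-→d30:-→d31:-→d32:H2 -> H2
  lookup 203.94.208.3: bits 11001011010111101101 walk d0:H0→d1:-→d2:-→d3:-→d4:-→d5:-→d6:-→d7:-→d8:-→d9:-→d10:-→d11:-→d12:-→d13:-→d14:-→d15:-→d16:-→d17:-→d18:-→d19:-→d20:H3 -> H3
  lookup 146.162.67.64: bits 100100101010 walk d0:H0→d1:-→d2:-→d3:-→d4:-→d5:-→d6:-→d7:-→d8:-→d9:-→d10:-→d11:-→d12:H1 -> H1
  add 17.203.16.0/20 -> H0 at depth 20

== LOOKUPS ==
["H0","H3","H0","H0","H3","H3","H2","H3","H1"]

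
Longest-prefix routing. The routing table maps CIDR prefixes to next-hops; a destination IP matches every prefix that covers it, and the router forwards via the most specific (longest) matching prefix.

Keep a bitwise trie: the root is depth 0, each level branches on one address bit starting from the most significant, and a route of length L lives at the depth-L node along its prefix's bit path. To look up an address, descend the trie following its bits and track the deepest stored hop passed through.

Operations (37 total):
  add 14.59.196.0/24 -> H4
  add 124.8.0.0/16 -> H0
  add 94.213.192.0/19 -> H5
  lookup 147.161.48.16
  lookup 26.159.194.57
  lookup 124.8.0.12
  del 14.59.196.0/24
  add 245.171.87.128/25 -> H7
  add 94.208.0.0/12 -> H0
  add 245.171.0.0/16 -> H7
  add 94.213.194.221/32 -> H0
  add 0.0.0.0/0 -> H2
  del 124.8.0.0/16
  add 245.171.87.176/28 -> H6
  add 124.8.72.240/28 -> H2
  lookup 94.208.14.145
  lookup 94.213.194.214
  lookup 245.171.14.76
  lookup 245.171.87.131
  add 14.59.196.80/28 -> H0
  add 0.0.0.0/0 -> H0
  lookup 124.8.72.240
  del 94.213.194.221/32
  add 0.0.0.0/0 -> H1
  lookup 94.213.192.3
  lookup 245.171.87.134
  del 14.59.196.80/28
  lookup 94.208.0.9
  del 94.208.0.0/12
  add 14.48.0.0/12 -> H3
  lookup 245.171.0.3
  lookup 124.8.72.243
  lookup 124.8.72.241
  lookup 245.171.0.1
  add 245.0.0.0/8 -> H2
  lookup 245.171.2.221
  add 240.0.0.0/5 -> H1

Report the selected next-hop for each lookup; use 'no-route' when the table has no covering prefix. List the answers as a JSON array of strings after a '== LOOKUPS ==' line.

Apply in order:
  add 14.59.196.0/24 -> H4 at depth 24
  add 124.8.0.0/16 -> H0 at depth 16
  add 94.213.192.0/19 -> H5 at depth 19
  ? 147.161.48.16  path d0:-  best=no-route
  ? 26.159.194.57  path d0:-→d1:-→d2:-→d3:-  best=no-route
  ? 124.8.0.12  path d0:-→d1:-→d2:-→d3:-→d4:-→d5:-→d6:-→d7:-→d8:-→d9:-→d10:-→d11:-→d12:-→d13:-→d14:-→d15:-→d16:H0  best=H0
  - 14.59.196.0/24 clear@24
  add 245.171.87.128/25 -> H7 at depth 25
  add 94.208.0.0/12 -> H0 at depth 12
  add 245.171.0.0/16 -> H7 at depth 16
  add 94.213.194.221/32 -> H0 at depth 32
  add 0.0.0.0/0 -> H2 at depth 0
  - 124.8.0.0/16 clear@16
  add 245.171.87.176/28 -> H6 at depth 28
  add 124.8.72.240/28 -> H2 at depth 28
  ? 94.208.14.145  path d0:H2→d1:-→d2:-→d3:-→d4:-→d5:-→d6:-→d7:-→d8:-→d9:-→d10:-→d11:-→d12:H0→d13:-  best=H0
  ? 94.213.194.214  path d0:H2→d1:-→d2:-→d3:-→d4:-→d5:-→d6:-→d7:-→d8:-→d9:-→d10:-→d11:-→d12:H0→d13:-→d14:-→d15:-→d16:-→d17:-→d18:-→d19:H5→d20:-→d21:-→d22:-→d23:-→d24:-→d25:-→d26:-→d27:-→d28:-  best=H5
  ? 245.171.14.76  path d0:H2→d1:-→d2:-→d3:-→d4:-→d5:-→d6:-→d7:-→d8:-→d9:-→d10:-→d11:-→d12:-→d13:-→d14:-→d15:-→d16:H7→d17:-  best=H7
  ? 245.171.87.131  path d0:H2→d1:-→d2:-→d3:-→d4:-→d5:-→d6:-→d7:-→d8:-→d9:-→d10:-→d11:-→d12:-→d13:-→d14:-→d15:-→d16:H7→d17:-→d18:-→d19:-→d20:-→d21:-→d22:-→d23:-→d24:-→d25:H7→d26:-  best=H7
  add 14.59.196.80/28 -> H0 at depth 28
  add 0.0.0.0/0 -> H0 at depth 0
  ? 124.8.72.240  path d0:H0→d1:-→d2:-→d3:-→d4:-→d5:-→d6:-→d7:-→d8:-→d9:-→d10:-→d11:-→d12:-→d13:-→d14:-→d15:-→d16:-→d17:-→d18:-→d19:-→d20:-→d21:-→d22:-→d23:-→d24:-→d25:-→d26:-→d27:-→d28:H2  best=H2
  - 94.213.194.221/32 clear@32
  add 0.0.0.0/0 -> H1 at depth 0
  ? 94.213.192.3  path d0:H1→d1:-→d2:-→d3:-→d4:-→d5:-→d6:-→d7:-→d8:-→d9:-→d10:-→d11:-→d12:H0→d13:-→d14:-→d15:-→d16:-→d17:-→d18:-→d19:H5→d20:-→d21:-→d22:-  best=H5
  ? 245.171.87.134  path d0:H1→d1:-→d2:-→d3:-→d4:-→d5:-→d6:-→d7:-→d8:-→d9:-→d10:-→d11:-→d12:-→d13:-→d14:-→d15:-→d16:H7→d17:-→d18:-→d19:-→d20:-→d21:-→d22:-→d23:-→d24:-→d25:H7→d26:-  best=H7
  - 14.59.196.80/28 clear@28
  ? 94.208.0.9  path d0:H1→d1:-→d2:-→d3:-→d4:-→d5:-→d6:-→d7:-→d8:-→d9:-→d10:-→d11:-→d12:H0→d13:-  best=H0
  - 94.208.0.0/12 clear@12
  add 14.48.0.0/12 -> H3 at depth 12
  ? 245.171.0.3  path d0:H1→d1:-→d2:-→d3:-→d4:-→d5:-→d6:-→d7:-→d8:-→d9:-→d10:-→d11:-→d12:-→d13:-→d14:-→d15:-→d16:H7→d17:-  best=H7
  ? 124.8.72.243  path d0:H1→d1:-→d2:-→d3:-→d4:-→d5:-→d6:-→d7:-→d8:-→d9:-→d10:-→d11:-→d12:-→d13:-→d14:-→d15:-→d16:-→d17:-→d18:-→d19:-→d20:-→d21:-→d22:-→d23:-→d24:-→d25:-→d26:-→d27:-→d28:H2  best=H2
  ? 124.8.72.241  path d0:H1→d1:-→d2:-→d3:-→d4:-→d5:-→d6:-→d7:-→d8:-→d9:-→d10:-→d11:-→d12:-→d13:-→d14:-→d15:-→d16:-→d17:-→d18:-→d19:-→d20:-→d21:-→d22:-→d23:-→d24:-→d25:-→d26:-→d27:-→d28:H2  best=H2
  ? 245.171.0.1  path d0:H1→d1:-→d2:-→d3:-→d4:-→d5:-→d6:-→d7:-→d8:-→d9:-→d10:-→d11:-→d12:-→d13:-→d14:-→d15:-→d16:H7→d17:-  best=H7
  add 245.0.0.0/8 -> H2 at depth 8
  ? 245.171.2.221  path d0:H1→d1:-→d2:-→d3:-→d4:-→d5:-→d6:-→d7:-→d8:H2→d9:-→d10:-→d11:-→d12:-→d13:-→d14:-→d15:-→d16:H7→d17:-  best=H7
  add 240.0.0.0/5 -> H1 at depth 5

== LOOKUPS ==
["no-route","no-route","H0","H0","H5","H7","H7","H2","H5","H7","H0","H7","H2","H2","H7","H7"]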